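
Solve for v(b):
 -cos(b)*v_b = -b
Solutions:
 v(b) = C1 + Integral(b/cos(b), b)


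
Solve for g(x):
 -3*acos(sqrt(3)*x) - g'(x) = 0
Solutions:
 g(x) = C1 - 3*x*acos(sqrt(3)*x) + sqrt(3)*sqrt(1 - 3*x^2)


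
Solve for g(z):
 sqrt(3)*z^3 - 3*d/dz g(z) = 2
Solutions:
 g(z) = C1 + sqrt(3)*z^4/12 - 2*z/3


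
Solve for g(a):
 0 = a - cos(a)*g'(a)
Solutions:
 g(a) = C1 + Integral(a/cos(a), a)


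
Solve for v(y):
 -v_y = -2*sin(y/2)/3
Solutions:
 v(y) = C1 - 4*cos(y/2)/3


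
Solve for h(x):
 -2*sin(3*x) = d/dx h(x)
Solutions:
 h(x) = C1 + 2*cos(3*x)/3


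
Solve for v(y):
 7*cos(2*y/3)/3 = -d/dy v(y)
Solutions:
 v(y) = C1 - 7*sin(2*y/3)/2


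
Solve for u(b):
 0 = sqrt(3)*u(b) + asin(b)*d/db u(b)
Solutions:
 u(b) = C1*exp(-sqrt(3)*Integral(1/asin(b), b))


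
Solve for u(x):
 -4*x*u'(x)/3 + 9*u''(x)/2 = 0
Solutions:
 u(x) = C1 + C2*erfi(2*sqrt(3)*x/9)


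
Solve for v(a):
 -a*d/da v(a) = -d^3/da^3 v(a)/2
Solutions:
 v(a) = C1 + Integral(C2*airyai(2^(1/3)*a) + C3*airybi(2^(1/3)*a), a)


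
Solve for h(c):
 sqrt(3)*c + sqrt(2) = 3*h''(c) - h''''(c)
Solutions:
 h(c) = C1 + C2*c + C3*exp(-sqrt(3)*c) + C4*exp(sqrt(3)*c) + sqrt(3)*c^3/18 + sqrt(2)*c^2/6


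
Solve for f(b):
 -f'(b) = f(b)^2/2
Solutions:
 f(b) = 2/(C1 + b)


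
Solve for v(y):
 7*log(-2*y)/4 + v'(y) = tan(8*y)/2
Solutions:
 v(y) = C1 - 7*y*log(-y)/4 - 7*y*log(2)/4 + 7*y/4 - log(cos(8*y))/16


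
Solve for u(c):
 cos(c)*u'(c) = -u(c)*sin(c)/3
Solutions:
 u(c) = C1*cos(c)^(1/3)


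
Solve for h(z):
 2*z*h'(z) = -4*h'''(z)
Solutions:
 h(z) = C1 + Integral(C2*airyai(-2^(2/3)*z/2) + C3*airybi(-2^(2/3)*z/2), z)


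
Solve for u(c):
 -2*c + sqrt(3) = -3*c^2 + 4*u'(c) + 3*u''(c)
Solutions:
 u(c) = C1 + C2*exp(-4*c/3) + c^3/4 - 13*c^2/16 + sqrt(3)*c/4 + 39*c/32


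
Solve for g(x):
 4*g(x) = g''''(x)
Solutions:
 g(x) = C1*exp(-sqrt(2)*x) + C2*exp(sqrt(2)*x) + C3*sin(sqrt(2)*x) + C4*cos(sqrt(2)*x)


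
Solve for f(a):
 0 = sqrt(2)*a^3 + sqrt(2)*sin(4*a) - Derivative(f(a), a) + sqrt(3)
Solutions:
 f(a) = C1 + sqrt(2)*a^4/4 + sqrt(3)*a - sqrt(2)*cos(4*a)/4


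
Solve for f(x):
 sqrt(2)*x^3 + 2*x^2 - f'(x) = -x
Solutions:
 f(x) = C1 + sqrt(2)*x^4/4 + 2*x^3/3 + x^2/2


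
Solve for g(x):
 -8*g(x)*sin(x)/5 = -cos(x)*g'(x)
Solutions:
 g(x) = C1/cos(x)^(8/5)


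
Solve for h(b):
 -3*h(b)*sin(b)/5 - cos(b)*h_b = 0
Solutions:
 h(b) = C1*cos(b)^(3/5)


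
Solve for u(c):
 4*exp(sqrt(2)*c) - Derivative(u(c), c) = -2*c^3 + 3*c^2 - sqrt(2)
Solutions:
 u(c) = C1 + c^4/2 - c^3 + sqrt(2)*c + 2*sqrt(2)*exp(sqrt(2)*c)


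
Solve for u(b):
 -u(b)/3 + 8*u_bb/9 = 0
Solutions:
 u(b) = C1*exp(-sqrt(6)*b/4) + C2*exp(sqrt(6)*b/4)


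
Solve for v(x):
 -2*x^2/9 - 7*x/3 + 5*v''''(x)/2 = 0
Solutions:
 v(x) = C1 + C2*x + C3*x^2 + C4*x^3 + x^6/4050 + 7*x^5/900


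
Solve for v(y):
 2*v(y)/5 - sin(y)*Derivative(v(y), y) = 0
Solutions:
 v(y) = C1*(cos(y) - 1)^(1/5)/(cos(y) + 1)^(1/5)


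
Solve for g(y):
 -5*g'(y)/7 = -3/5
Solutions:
 g(y) = C1 + 21*y/25


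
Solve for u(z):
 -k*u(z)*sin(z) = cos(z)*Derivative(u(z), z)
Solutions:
 u(z) = C1*exp(k*log(cos(z)))


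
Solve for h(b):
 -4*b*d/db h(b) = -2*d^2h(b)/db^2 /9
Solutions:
 h(b) = C1 + C2*erfi(3*b)


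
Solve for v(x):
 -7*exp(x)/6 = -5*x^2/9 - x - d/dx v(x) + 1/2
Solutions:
 v(x) = C1 - 5*x^3/27 - x^2/2 + x/2 + 7*exp(x)/6


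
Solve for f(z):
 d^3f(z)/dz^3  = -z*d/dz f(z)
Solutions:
 f(z) = C1 + Integral(C2*airyai(-z) + C3*airybi(-z), z)


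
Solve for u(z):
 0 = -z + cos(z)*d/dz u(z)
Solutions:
 u(z) = C1 + Integral(z/cos(z), z)


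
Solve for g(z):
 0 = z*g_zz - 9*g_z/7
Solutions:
 g(z) = C1 + C2*z^(16/7)


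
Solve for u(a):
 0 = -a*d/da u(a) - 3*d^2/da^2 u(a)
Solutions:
 u(a) = C1 + C2*erf(sqrt(6)*a/6)


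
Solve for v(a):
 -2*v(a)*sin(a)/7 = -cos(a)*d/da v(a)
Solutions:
 v(a) = C1/cos(a)^(2/7)


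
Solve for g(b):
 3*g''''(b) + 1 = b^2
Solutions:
 g(b) = C1 + C2*b + C3*b^2 + C4*b^3 + b^6/1080 - b^4/72


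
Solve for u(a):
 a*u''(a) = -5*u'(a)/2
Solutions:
 u(a) = C1 + C2/a^(3/2)


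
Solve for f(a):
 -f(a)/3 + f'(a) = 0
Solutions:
 f(a) = C1*exp(a/3)


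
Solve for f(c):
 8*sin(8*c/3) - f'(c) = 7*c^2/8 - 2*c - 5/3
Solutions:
 f(c) = C1 - 7*c^3/24 + c^2 + 5*c/3 - 3*cos(8*c/3)


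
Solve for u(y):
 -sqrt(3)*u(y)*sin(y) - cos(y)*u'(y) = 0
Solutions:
 u(y) = C1*cos(y)^(sqrt(3))


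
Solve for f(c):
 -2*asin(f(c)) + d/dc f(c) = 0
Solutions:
 Integral(1/asin(_y), (_y, f(c))) = C1 + 2*c


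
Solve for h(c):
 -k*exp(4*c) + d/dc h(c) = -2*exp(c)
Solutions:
 h(c) = C1 + k*exp(4*c)/4 - 2*exp(c)


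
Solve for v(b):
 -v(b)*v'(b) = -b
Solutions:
 v(b) = -sqrt(C1 + b^2)
 v(b) = sqrt(C1 + b^2)


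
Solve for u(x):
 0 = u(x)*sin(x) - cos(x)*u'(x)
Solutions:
 u(x) = C1/cos(x)


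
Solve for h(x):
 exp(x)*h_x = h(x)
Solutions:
 h(x) = C1*exp(-exp(-x))


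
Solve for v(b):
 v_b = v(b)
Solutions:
 v(b) = C1*exp(b)


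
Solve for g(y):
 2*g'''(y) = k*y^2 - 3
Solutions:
 g(y) = C1 + C2*y + C3*y^2 + k*y^5/120 - y^3/4


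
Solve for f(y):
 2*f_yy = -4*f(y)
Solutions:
 f(y) = C1*sin(sqrt(2)*y) + C2*cos(sqrt(2)*y)


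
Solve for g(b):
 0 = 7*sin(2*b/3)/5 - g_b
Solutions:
 g(b) = C1 - 21*cos(2*b/3)/10


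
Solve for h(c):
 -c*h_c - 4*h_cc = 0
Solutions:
 h(c) = C1 + C2*erf(sqrt(2)*c/4)


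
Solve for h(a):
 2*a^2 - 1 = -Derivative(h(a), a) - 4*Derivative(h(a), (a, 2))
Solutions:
 h(a) = C1 + C2*exp(-a/4) - 2*a^3/3 + 8*a^2 - 63*a


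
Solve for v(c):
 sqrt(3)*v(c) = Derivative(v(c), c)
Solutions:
 v(c) = C1*exp(sqrt(3)*c)


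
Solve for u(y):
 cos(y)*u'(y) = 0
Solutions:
 u(y) = C1


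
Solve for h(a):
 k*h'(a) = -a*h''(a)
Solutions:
 h(a) = C1 + a^(1 - re(k))*(C2*sin(log(a)*Abs(im(k))) + C3*cos(log(a)*im(k)))


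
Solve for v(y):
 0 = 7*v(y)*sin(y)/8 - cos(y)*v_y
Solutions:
 v(y) = C1/cos(y)^(7/8)


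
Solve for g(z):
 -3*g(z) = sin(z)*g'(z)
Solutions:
 g(z) = C1*(cos(z) + 1)^(3/2)/(cos(z) - 1)^(3/2)


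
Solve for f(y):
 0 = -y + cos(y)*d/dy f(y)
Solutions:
 f(y) = C1 + Integral(y/cos(y), y)


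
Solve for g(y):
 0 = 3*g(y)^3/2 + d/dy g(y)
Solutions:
 g(y) = -sqrt(-1/(C1 - 3*y))
 g(y) = sqrt(-1/(C1 - 3*y))


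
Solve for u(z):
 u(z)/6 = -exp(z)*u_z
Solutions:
 u(z) = C1*exp(exp(-z)/6)


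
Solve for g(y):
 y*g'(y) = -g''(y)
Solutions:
 g(y) = C1 + C2*erf(sqrt(2)*y/2)


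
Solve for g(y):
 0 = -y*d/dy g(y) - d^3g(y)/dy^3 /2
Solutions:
 g(y) = C1 + Integral(C2*airyai(-2^(1/3)*y) + C3*airybi(-2^(1/3)*y), y)


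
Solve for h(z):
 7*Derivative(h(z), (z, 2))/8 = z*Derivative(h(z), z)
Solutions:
 h(z) = C1 + C2*erfi(2*sqrt(7)*z/7)


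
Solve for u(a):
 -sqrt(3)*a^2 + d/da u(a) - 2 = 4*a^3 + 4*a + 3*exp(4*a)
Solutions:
 u(a) = C1 + a^4 + sqrt(3)*a^3/3 + 2*a^2 + 2*a + 3*exp(4*a)/4


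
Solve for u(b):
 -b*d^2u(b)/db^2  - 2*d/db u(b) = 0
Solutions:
 u(b) = C1 + C2/b


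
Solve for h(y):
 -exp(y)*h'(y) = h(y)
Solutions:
 h(y) = C1*exp(exp(-y))


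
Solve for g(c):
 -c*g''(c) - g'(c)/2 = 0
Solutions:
 g(c) = C1 + C2*sqrt(c)


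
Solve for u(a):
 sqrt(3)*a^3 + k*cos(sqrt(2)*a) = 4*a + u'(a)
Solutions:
 u(a) = C1 + sqrt(3)*a^4/4 - 2*a^2 + sqrt(2)*k*sin(sqrt(2)*a)/2


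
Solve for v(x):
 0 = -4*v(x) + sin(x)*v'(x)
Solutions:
 v(x) = C1*(cos(x)^2 - 2*cos(x) + 1)/(cos(x)^2 + 2*cos(x) + 1)


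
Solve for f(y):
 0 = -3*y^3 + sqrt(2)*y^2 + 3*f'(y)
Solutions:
 f(y) = C1 + y^4/4 - sqrt(2)*y^3/9


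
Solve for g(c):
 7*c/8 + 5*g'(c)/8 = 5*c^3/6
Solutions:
 g(c) = C1 + c^4/3 - 7*c^2/10


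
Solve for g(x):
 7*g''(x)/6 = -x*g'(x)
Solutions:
 g(x) = C1 + C2*erf(sqrt(21)*x/7)


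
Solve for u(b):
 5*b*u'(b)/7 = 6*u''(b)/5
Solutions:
 u(b) = C1 + C2*erfi(5*sqrt(21)*b/42)


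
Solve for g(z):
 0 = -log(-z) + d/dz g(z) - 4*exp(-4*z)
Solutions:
 g(z) = C1 + z*log(-z) - z - exp(-4*z)


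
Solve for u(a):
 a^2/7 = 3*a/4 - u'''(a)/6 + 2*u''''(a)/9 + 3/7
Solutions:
 u(a) = C1 + C2*a + C3*a^2 + C4*exp(3*a/4) - a^5/70 + 31*a^4/336 + 58*a^3/63


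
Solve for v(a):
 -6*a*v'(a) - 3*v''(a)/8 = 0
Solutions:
 v(a) = C1 + C2*erf(2*sqrt(2)*a)


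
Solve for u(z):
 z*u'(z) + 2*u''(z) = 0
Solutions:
 u(z) = C1 + C2*erf(z/2)


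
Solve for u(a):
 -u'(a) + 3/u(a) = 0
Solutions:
 u(a) = -sqrt(C1 + 6*a)
 u(a) = sqrt(C1 + 6*a)


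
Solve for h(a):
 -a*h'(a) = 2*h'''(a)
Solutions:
 h(a) = C1 + Integral(C2*airyai(-2^(2/3)*a/2) + C3*airybi(-2^(2/3)*a/2), a)


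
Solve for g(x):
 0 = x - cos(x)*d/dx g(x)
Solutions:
 g(x) = C1 + Integral(x/cos(x), x)


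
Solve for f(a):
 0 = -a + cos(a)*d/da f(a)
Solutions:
 f(a) = C1 + Integral(a/cos(a), a)


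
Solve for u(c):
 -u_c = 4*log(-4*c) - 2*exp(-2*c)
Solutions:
 u(c) = C1 - 4*c*log(-c) + 4*c*(1 - 2*log(2)) - exp(-2*c)


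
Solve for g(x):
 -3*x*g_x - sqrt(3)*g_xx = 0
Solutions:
 g(x) = C1 + C2*erf(sqrt(2)*3^(1/4)*x/2)


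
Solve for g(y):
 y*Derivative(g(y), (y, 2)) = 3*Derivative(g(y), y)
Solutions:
 g(y) = C1 + C2*y^4


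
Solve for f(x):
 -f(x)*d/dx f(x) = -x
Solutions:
 f(x) = -sqrt(C1 + x^2)
 f(x) = sqrt(C1 + x^2)


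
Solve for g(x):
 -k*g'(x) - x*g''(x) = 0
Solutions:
 g(x) = C1 + x^(1 - re(k))*(C2*sin(log(x)*Abs(im(k))) + C3*cos(log(x)*im(k)))


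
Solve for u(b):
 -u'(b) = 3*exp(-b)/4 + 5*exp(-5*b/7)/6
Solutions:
 u(b) = C1 + 3*exp(-b)/4 + 7*exp(-5*b/7)/6


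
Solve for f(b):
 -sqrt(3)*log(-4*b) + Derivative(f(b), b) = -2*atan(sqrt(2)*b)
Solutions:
 f(b) = C1 + sqrt(3)*b*(log(-b) - 1) - 2*b*atan(sqrt(2)*b) + 2*sqrt(3)*b*log(2) + sqrt(2)*log(2*b^2 + 1)/2


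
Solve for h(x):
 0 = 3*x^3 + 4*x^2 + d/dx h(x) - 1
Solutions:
 h(x) = C1 - 3*x^4/4 - 4*x^3/3 + x


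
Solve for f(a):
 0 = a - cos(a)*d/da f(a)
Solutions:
 f(a) = C1 + Integral(a/cos(a), a)


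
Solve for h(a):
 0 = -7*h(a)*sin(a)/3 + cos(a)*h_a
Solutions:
 h(a) = C1/cos(a)^(7/3)


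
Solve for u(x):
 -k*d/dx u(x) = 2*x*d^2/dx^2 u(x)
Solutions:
 u(x) = C1 + x^(1 - re(k)/2)*(C2*sin(log(x)*Abs(im(k))/2) + C3*cos(log(x)*im(k)/2))


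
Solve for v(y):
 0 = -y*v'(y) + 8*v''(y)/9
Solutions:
 v(y) = C1 + C2*erfi(3*y/4)


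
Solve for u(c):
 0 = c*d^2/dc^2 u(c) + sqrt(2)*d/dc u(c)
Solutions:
 u(c) = C1 + C2*c^(1 - sqrt(2))


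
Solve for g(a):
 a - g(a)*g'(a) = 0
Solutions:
 g(a) = -sqrt(C1 + a^2)
 g(a) = sqrt(C1 + a^2)


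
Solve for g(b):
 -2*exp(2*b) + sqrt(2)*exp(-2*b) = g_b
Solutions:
 g(b) = C1 - exp(2*b) - sqrt(2)*exp(-2*b)/2


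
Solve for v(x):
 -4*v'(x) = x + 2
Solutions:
 v(x) = C1 - x^2/8 - x/2


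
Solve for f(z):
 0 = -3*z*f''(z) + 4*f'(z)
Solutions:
 f(z) = C1 + C2*z^(7/3)


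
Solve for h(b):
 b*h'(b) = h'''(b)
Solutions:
 h(b) = C1 + Integral(C2*airyai(b) + C3*airybi(b), b)


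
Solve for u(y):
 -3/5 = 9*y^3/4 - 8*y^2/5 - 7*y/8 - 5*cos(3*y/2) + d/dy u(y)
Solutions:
 u(y) = C1 - 9*y^4/16 + 8*y^3/15 + 7*y^2/16 - 3*y/5 + 10*sin(3*y/2)/3


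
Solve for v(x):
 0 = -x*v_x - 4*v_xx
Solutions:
 v(x) = C1 + C2*erf(sqrt(2)*x/4)


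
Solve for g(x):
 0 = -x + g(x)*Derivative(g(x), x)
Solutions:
 g(x) = -sqrt(C1 + x^2)
 g(x) = sqrt(C1 + x^2)


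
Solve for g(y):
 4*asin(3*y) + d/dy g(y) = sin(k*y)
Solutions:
 g(y) = C1 - 4*y*asin(3*y) - 4*sqrt(1 - 9*y^2)/3 + Piecewise((-cos(k*y)/k, Ne(k, 0)), (0, True))


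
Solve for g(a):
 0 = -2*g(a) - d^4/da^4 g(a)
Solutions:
 g(a) = (C1*sin(2^(3/4)*a/2) + C2*cos(2^(3/4)*a/2))*exp(-2^(3/4)*a/2) + (C3*sin(2^(3/4)*a/2) + C4*cos(2^(3/4)*a/2))*exp(2^(3/4)*a/2)


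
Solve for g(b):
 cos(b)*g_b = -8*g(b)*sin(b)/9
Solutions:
 g(b) = C1*cos(b)^(8/9)


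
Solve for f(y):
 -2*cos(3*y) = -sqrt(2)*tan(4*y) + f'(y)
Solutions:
 f(y) = C1 - sqrt(2)*log(cos(4*y))/4 - 2*sin(3*y)/3


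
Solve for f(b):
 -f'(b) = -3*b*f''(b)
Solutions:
 f(b) = C1 + C2*b^(4/3)


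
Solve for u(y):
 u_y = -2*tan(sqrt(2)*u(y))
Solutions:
 u(y) = sqrt(2)*(pi - asin(C1*exp(-2*sqrt(2)*y)))/2
 u(y) = sqrt(2)*asin(C1*exp(-2*sqrt(2)*y))/2


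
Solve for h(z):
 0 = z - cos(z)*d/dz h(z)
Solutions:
 h(z) = C1 + Integral(z/cos(z), z)


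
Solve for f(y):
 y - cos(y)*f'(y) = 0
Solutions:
 f(y) = C1 + Integral(y/cos(y), y)


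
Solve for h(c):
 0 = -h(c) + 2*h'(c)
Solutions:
 h(c) = C1*exp(c/2)


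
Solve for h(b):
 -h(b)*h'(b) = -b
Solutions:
 h(b) = -sqrt(C1 + b^2)
 h(b) = sqrt(C1 + b^2)


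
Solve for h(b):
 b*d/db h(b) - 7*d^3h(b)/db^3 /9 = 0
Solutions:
 h(b) = C1 + Integral(C2*airyai(21^(2/3)*b/7) + C3*airybi(21^(2/3)*b/7), b)


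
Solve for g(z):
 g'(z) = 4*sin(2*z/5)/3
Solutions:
 g(z) = C1 - 10*cos(2*z/5)/3


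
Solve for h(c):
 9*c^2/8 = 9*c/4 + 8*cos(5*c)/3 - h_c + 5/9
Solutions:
 h(c) = C1 - 3*c^3/8 + 9*c^2/8 + 5*c/9 + 8*sin(5*c)/15


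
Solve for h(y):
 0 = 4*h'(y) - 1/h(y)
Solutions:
 h(y) = -sqrt(C1 + 2*y)/2
 h(y) = sqrt(C1 + 2*y)/2


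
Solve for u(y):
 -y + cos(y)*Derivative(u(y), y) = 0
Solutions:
 u(y) = C1 + Integral(y/cos(y), y)


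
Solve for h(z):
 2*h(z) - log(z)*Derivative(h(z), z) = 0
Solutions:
 h(z) = C1*exp(2*li(z))


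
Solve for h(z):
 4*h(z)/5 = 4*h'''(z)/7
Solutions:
 h(z) = C3*exp(5^(2/3)*7^(1/3)*z/5) + (C1*sin(sqrt(3)*5^(2/3)*7^(1/3)*z/10) + C2*cos(sqrt(3)*5^(2/3)*7^(1/3)*z/10))*exp(-5^(2/3)*7^(1/3)*z/10)


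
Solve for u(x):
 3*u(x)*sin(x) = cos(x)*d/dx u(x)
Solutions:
 u(x) = C1/cos(x)^3


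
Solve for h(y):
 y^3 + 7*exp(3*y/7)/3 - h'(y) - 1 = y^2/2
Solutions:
 h(y) = C1 + y^4/4 - y^3/6 - y + 49*exp(3*y/7)/9


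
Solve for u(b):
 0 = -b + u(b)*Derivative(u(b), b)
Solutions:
 u(b) = -sqrt(C1 + b^2)
 u(b) = sqrt(C1 + b^2)


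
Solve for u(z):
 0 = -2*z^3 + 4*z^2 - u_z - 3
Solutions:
 u(z) = C1 - z^4/2 + 4*z^3/3 - 3*z


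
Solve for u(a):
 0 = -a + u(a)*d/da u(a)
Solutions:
 u(a) = -sqrt(C1 + a^2)
 u(a) = sqrt(C1 + a^2)


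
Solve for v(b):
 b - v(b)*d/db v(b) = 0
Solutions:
 v(b) = -sqrt(C1 + b^2)
 v(b) = sqrt(C1 + b^2)


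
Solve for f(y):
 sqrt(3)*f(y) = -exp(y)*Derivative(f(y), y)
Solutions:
 f(y) = C1*exp(sqrt(3)*exp(-y))


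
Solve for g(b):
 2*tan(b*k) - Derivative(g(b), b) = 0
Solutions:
 g(b) = C1 + 2*Piecewise((-log(cos(b*k))/k, Ne(k, 0)), (0, True))


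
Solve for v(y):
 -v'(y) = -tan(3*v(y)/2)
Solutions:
 v(y) = -2*asin(C1*exp(3*y/2))/3 + 2*pi/3
 v(y) = 2*asin(C1*exp(3*y/2))/3


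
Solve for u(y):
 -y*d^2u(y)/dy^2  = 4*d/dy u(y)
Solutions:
 u(y) = C1 + C2/y^3


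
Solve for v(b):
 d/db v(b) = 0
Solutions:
 v(b) = C1


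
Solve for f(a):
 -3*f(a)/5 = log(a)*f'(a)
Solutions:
 f(a) = C1*exp(-3*li(a)/5)


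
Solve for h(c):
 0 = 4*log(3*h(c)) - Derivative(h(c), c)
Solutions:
 -Integral(1/(log(_y) + log(3)), (_y, h(c)))/4 = C1 - c


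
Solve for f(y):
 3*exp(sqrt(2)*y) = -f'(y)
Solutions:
 f(y) = C1 - 3*sqrt(2)*exp(sqrt(2)*y)/2


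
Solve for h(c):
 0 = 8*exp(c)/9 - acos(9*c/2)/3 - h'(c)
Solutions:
 h(c) = C1 - c*acos(9*c/2)/3 + sqrt(4 - 81*c^2)/27 + 8*exp(c)/9


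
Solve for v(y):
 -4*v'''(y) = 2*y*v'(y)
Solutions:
 v(y) = C1 + Integral(C2*airyai(-2^(2/3)*y/2) + C3*airybi(-2^(2/3)*y/2), y)


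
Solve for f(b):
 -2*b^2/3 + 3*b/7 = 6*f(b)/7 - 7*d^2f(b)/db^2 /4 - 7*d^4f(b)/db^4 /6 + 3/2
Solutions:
 f(b) = C1*exp(-sqrt(21)*b*sqrt(-7 + sqrt(113))/14) + C2*exp(sqrt(21)*b*sqrt(-7 + sqrt(113))/14) + C3*sin(sqrt(21)*b*sqrt(7 + sqrt(113))/14) + C4*cos(sqrt(21)*b*sqrt(7 + sqrt(113))/14) - 7*b^2/9 + b/2 - 133/27


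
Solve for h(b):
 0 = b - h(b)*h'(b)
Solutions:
 h(b) = -sqrt(C1 + b^2)
 h(b) = sqrt(C1 + b^2)


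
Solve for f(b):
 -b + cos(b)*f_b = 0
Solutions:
 f(b) = C1 + Integral(b/cos(b), b)


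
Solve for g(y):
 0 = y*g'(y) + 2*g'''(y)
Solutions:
 g(y) = C1 + Integral(C2*airyai(-2^(2/3)*y/2) + C3*airybi(-2^(2/3)*y/2), y)


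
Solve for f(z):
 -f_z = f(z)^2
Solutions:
 f(z) = 1/(C1 + z)


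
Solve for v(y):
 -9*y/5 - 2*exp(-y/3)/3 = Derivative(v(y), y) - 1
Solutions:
 v(y) = C1 - 9*y^2/10 + y + 2*exp(-y/3)


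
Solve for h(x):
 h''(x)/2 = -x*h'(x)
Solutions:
 h(x) = C1 + C2*erf(x)


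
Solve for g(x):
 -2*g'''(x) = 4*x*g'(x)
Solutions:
 g(x) = C1 + Integral(C2*airyai(-2^(1/3)*x) + C3*airybi(-2^(1/3)*x), x)


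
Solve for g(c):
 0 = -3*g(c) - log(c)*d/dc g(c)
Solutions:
 g(c) = C1*exp(-3*li(c))


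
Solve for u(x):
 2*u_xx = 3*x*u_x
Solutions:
 u(x) = C1 + C2*erfi(sqrt(3)*x/2)


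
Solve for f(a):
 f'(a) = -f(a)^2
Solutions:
 f(a) = 1/(C1 + a)


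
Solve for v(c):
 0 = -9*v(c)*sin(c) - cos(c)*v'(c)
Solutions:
 v(c) = C1*cos(c)^9


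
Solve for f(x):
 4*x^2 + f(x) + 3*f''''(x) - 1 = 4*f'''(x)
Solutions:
 f(x) = -4*x^2 + (C1 + C2*x)*exp(x) + (C3*sin(sqrt(2)*x/3) + C4*cos(sqrt(2)*x/3))*exp(-x/3) + 1


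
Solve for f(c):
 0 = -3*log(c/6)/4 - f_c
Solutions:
 f(c) = C1 - 3*c*log(c)/4 + 3*c/4 + 3*c*log(6)/4


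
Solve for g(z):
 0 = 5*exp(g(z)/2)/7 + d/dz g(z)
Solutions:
 g(z) = 2*log(1/(C1 + 5*z)) + 2*log(14)


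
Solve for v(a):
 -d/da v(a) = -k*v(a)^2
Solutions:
 v(a) = -1/(C1 + a*k)


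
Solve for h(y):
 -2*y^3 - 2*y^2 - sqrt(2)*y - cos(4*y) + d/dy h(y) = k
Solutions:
 h(y) = C1 + k*y + y^4/2 + 2*y^3/3 + sqrt(2)*y^2/2 + sin(4*y)/4


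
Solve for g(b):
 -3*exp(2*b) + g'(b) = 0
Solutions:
 g(b) = C1 + 3*exp(2*b)/2


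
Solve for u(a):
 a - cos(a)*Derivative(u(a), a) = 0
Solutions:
 u(a) = C1 + Integral(a/cos(a), a)


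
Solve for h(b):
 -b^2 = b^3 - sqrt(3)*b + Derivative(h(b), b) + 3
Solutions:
 h(b) = C1 - b^4/4 - b^3/3 + sqrt(3)*b^2/2 - 3*b


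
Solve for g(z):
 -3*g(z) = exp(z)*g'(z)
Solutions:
 g(z) = C1*exp(3*exp(-z))


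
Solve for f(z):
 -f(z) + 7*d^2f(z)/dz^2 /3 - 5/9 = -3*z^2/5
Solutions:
 f(z) = C1*exp(-sqrt(21)*z/7) + C2*exp(sqrt(21)*z/7) + 3*z^2/5 + 101/45


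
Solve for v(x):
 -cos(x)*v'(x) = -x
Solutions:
 v(x) = C1 + Integral(x/cos(x), x)


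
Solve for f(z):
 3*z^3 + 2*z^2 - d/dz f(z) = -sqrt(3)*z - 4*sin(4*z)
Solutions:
 f(z) = C1 + 3*z^4/4 + 2*z^3/3 + sqrt(3)*z^2/2 - cos(4*z)


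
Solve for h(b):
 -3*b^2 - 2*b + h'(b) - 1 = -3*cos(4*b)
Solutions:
 h(b) = C1 + b^3 + b^2 + b - 3*sin(4*b)/4


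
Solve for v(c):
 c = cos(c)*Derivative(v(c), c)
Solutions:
 v(c) = C1 + Integral(c/cos(c), c)


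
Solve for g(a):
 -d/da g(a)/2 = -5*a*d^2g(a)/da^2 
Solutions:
 g(a) = C1 + C2*a^(11/10)


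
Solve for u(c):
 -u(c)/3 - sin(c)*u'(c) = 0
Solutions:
 u(c) = C1*(cos(c) + 1)^(1/6)/(cos(c) - 1)^(1/6)


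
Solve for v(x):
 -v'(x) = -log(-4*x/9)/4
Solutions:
 v(x) = C1 + x*log(-x)/4 + x*(-2*log(3) - 1 + 2*log(2))/4


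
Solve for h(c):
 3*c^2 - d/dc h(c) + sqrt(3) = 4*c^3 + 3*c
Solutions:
 h(c) = C1 - c^4 + c^3 - 3*c^2/2 + sqrt(3)*c


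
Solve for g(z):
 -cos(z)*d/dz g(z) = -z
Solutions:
 g(z) = C1 + Integral(z/cos(z), z)


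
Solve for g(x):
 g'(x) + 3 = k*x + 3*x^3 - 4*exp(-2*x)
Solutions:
 g(x) = C1 + k*x^2/2 + 3*x^4/4 - 3*x + 2*exp(-2*x)


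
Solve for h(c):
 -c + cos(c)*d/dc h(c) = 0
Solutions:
 h(c) = C1 + Integral(c/cos(c), c)


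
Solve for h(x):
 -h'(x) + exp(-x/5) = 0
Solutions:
 h(x) = C1 - 5*exp(-x/5)


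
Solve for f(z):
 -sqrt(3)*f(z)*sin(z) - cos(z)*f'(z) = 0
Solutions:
 f(z) = C1*cos(z)^(sqrt(3))


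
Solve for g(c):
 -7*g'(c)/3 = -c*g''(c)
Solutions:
 g(c) = C1 + C2*c^(10/3)


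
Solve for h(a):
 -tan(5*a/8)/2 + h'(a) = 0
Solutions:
 h(a) = C1 - 4*log(cos(5*a/8))/5


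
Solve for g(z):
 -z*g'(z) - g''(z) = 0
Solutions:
 g(z) = C1 + C2*erf(sqrt(2)*z/2)


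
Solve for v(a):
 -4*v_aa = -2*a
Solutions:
 v(a) = C1 + C2*a + a^3/12


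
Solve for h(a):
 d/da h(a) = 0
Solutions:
 h(a) = C1


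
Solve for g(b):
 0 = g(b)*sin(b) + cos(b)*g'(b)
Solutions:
 g(b) = C1*cos(b)


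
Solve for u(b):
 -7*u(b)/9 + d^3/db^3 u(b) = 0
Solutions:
 u(b) = C3*exp(21^(1/3)*b/3) + (C1*sin(3^(5/6)*7^(1/3)*b/6) + C2*cos(3^(5/6)*7^(1/3)*b/6))*exp(-21^(1/3)*b/6)


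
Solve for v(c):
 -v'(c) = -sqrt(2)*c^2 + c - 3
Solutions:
 v(c) = C1 + sqrt(2)*c^3/3 - c^2/2 + 3*c


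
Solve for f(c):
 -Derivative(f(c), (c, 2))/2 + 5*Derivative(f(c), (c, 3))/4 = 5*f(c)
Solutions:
 f(c) = C1*exp(c*(-2^(1/3)*(15*sqrt(50745) + 3379)^(1/3) - 2*2^(2/3)/(15*sqrt(50745) + 3379)^(1/3) + 4)/30)*sin(2^(1/3)*sqrt(3)*c*(-(15*sqrt(50745) + 3379)^(1/3) + 2*2^(1/3)/(15*sqrt(50745) + 3379)^(1/3))/30) + C2*exp(c*(-2^(1/3)*(15*sqrt(50745) + 3379)^(1/3) - 2*2^(2/3)/(15*sqrt(50745) + 3379)^(1/3) + 4)/30)*cos(2^(1/3)*sqrt(3)*c*(-(15*sqrt(50745) + 3379)^(1/3) + 2*2^(1/3)/(15*sqrt(50745) + 3379)^(1/3))/30) + C3*exp(c*(2*2^(2/3)/(15*sqrt(50745) + 3379)^(1/3) + 2 + 2^(1/3)*(15*sqrt(50745) + 3379)^(1/3))/15)


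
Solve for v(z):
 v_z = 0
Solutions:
 v(z) = C1


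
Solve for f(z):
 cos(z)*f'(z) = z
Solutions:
 f(z) = C1 + Integral(z/cos(z), z)


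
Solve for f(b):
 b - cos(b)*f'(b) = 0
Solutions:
 f(b) = C1 + Integral(b/cos(b), b)


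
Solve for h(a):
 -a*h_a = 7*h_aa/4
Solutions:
 h(a) = C1 + C2*erf(sqrt(14)*a/7)


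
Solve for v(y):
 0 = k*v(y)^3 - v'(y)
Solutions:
 v(y) = -sqrt(2)*sqrt(-1/(C1 + k*y))/2
 v(y) = sqrt(2)*sqrt(-1/(C1 + k*y))/2


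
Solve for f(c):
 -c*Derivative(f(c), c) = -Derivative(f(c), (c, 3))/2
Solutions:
 f(c) = C1 + Integral(C2*airyai(2^(1/3)*c) + C3*airybi(2^(1/3)*c), c)


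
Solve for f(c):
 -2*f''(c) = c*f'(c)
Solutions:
 f(c) = C1 + C2*erf(c/2)


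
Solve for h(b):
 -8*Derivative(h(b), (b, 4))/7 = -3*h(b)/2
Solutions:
 h(b) = C1*exp(-21^(1/4)*b/2) + C2*exp(21^(1/4)*b/2) + C3*sin(21^(1/4)*b/2) + C4*cos(21^(1/4)*b/2)


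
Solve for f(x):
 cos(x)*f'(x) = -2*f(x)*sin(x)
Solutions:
 f(x) = C1*cos(x)^2


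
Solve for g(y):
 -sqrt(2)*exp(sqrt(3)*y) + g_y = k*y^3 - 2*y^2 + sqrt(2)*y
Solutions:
 g(y) = C1 + k*y^4/4 - 2*y^3/3 + sqrt(2)*y^2/2 + sqrt(6)*exp(sqrt(3)*y)/3


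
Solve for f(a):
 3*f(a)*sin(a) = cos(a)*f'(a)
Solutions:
 f(a) = C1/cos(a)^3


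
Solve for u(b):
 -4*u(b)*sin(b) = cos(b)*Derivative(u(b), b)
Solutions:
 u(b) = C1*cos(b)^4


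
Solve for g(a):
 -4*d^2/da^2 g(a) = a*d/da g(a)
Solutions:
 g(a) = C1 + C2*erf(sqrt(2)*a/4)


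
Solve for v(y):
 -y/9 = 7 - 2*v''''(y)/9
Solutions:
 v(y) = C1 + C2*y + C3*y^2 + C4*y^3 + y^5/240 + 21*y^4/16


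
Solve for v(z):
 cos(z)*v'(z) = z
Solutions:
 v(z) = C1 + Integral(z/cos(z), z)


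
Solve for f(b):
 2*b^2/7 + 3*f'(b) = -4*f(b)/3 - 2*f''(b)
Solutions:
 f(b) = -3*b^2/14 + 27*b/28 + (C1*sin(sqrt(15)*b/12) + C2*cos(sqrt(15)*b/12))*exp(-3*b/4) - 171/112


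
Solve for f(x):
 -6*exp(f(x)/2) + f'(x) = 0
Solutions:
 f(x) = 2*log(-1/(C1 + 6*x)) + 2*log(2)


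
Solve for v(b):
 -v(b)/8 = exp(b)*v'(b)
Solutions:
 v(b) = C1*exp(exp(-b)/8)


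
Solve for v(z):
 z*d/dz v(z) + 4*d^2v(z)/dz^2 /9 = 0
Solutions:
 v(z) = C1 + C2*erf(3*sqrt(2)*z/4)


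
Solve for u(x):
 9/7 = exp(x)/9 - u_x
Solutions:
 u(x) = C1 - 9*x/7 + exp(x)/9


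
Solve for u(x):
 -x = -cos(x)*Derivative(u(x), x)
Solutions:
 u(x) = C1 + Integral(x/cos(x), x)


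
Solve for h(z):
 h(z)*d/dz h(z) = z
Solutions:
 h(z) = -sqrt(C1 + z^2)
 h(z) = sqrt(C1 + z^2)


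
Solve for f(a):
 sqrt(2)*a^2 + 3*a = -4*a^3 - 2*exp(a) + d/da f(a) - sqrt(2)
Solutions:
 f(a) = C1 + a^4 + sqrt(2)*a^3/3 + 3*a^2/2 + sqrt(2)*a + 2*exp(a)


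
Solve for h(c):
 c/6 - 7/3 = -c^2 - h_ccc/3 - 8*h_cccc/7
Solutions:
 h(c) = C1 + C2*c + C3*c^2 + C4*exp(-7*c/24) - c^5/20 + 281*c^4/336 - 3029*c^3/294


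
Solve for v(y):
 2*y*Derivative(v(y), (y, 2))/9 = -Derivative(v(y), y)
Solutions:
 v(y) = C1 + C2/y^(7/2)


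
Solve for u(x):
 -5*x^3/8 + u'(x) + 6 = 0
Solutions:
 u(x) = C1 + 5*x^4/32 - 6*x


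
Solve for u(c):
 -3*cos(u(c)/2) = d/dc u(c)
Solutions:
 u(c) = -2*asin((C1 + exp(3*c))/(C1 - exp(3*c))) + 2*pi
 u(c) = 2*asin((C1 + exp(3*c))/(C1 - exp(3*c)))


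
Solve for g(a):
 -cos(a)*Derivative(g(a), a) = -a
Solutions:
 g(a) = C1 + Integral(a/cos(a), a)


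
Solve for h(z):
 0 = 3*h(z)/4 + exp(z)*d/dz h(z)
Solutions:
 h(z) = C1*exp(3*exp(-z)/4)


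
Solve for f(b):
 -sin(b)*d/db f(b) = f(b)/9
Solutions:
 f(b) = C1*(cos(b) + 1)^(1/18)/(cos(b) - 1)^(1/18)


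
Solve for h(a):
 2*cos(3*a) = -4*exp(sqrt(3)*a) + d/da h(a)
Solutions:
 h(a) = C1 + 4*sqrt(3)*exp(sqrt(3)*a)/3 + 2*sin(3*a)/3


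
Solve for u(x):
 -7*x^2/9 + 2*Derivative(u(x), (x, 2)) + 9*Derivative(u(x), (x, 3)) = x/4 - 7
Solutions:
 u(x) = C1 + C2*x + C3*exp(-2*x/9) + 7*x^4/216 - 9*x^3/16 + 187*x^2/32


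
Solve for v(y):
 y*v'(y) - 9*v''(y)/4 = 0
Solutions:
 v(y) = C1 + C2*erfi(sqrt(2)*y/3)


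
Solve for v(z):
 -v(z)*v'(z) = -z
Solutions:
 v(z) = -sqrt(C1 + z^2)
 v(z) = sqrt(C1 + z^2)


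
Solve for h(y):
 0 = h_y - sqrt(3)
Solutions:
 h(y) = C1 + sqrt(3)*y


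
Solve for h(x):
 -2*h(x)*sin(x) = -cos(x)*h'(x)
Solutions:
 h(x) = C1/cos(x)^2


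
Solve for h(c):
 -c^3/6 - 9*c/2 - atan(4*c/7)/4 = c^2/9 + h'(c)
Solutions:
 h(c) = C1 - c^4/24 - c^3/27 - 9*c^2/4 - c*atan(4*c/7)/4 + 7*log(16*c^2 + 49)/32


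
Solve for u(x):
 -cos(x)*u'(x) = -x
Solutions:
 u(x) = C1 + Integral(x/cos(x), x)


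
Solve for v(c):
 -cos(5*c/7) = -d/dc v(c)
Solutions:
 v(c) = C1 + 7*sin(5*c/7)/5


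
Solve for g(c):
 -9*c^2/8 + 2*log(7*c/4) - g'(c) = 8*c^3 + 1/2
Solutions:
 g(c) = C1 - 2*c^4 - 3*c^3/8 + 2*c*log(c) - 4*c*log(2) - 5*c/2 + 2*c*log(7)


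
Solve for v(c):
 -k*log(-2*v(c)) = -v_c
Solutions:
 Integral(1/(log(-_y) + log(2)), (_y, v(c))) = C1 + c*k


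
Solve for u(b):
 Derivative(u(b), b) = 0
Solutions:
 u(b) = C1


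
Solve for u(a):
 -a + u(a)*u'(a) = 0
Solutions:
 u(a) = -sqrt(C1 + a^2)
 u(a) = sqrt(C1 + a^2)


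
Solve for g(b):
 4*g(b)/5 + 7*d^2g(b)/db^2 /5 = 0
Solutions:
 g(b) = C1*sin(2*sqrt(7)*b/7) + C2*cos(2*sqrt(7)*b/7)


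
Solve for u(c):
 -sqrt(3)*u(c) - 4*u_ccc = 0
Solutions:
 u(c) = C3*exp(-2^(1/3)*3^(1/6)*c/2) + (C1*sin(2^(1/3)*3^(2/3)*c/4) + C2*cos(2^(1/3)*3^(2/3)*c/4))*exp(2^(1/3)*3^(1/6)*c/4)


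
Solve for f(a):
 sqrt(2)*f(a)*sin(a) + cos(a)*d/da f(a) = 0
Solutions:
 f(a) = C1*cos(a)^(sqrt(2))


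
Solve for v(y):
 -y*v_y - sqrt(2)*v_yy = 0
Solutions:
 v(y) = C1 + C2*erf(2^(1/4)*y/2)


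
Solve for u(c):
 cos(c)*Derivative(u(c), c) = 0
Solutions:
 u(c) = C1


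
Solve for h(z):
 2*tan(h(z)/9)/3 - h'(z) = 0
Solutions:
 h(z) = -9*asin(C1*exp(2*z/27)) + 9*pi
 h(z) = 9*asin(C1*exp(2*z/27))


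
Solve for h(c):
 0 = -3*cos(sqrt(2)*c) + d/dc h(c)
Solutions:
 h(c) = C1 + 3*sqrt(2)*sin(sqrt(2)*c)/2


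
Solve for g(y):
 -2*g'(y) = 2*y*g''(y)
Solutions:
 g(y) = C1 + C2*log(y)


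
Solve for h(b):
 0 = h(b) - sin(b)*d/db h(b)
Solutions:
 h(b) = C1*sqrt(cos(b) - 1)/sqrt(cos(b) + 1)


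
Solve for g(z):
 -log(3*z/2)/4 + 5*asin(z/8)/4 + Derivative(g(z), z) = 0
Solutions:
 g(z) = C1 + z*log(z)/4 - 5*z*asin(z/8)/4 - z/4 - z*log(2)/4 + z*log(3)/4 - 5*sqrt(64 - z^2)/4


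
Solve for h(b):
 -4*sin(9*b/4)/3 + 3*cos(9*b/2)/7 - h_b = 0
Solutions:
 h(b) = C1 + 2*sin(9*b/2)/21 + 16*cos(9*b/4)/27


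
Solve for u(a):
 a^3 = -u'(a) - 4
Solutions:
 u(a) = C1 - a^4/4 - 4*a


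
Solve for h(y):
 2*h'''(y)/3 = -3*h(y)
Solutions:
 h(y) = C3*exp(-6^(2/3)*y/2) + (C1*sin(3*2^(2/3)*3^(1/6)*y/4) + C2*cos(3*2^(2/3)*3^(1/6)*y/4))*exp(6^(2/3)*y/4)


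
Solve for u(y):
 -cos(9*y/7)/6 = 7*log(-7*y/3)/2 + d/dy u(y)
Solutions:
 u(y) = C1 - 7*y*log(-y)/2 - 4*y*log(7) + y*log(21)/2 + 3*y*log(3) + 7*y/2 - 7*sin(9*y/7)/54


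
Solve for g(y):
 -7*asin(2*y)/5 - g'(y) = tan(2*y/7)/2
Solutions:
 g(y) = C1 - 7*y*asin(2*y)/5 - 7*sqrt(1 - 4*y^2)/10 + 7*log(cos(2*y/7))/4


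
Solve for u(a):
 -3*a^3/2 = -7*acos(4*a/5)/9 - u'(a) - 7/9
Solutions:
 u(a) = C1 + 3*a^4/8 - 7*a*acos(4*a/5)/9 - 7*a/9 + 7*sqrt(25 - 16*a^2)/36


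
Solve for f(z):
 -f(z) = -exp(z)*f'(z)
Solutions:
 f(z) = C1*exp(-exp(-z))


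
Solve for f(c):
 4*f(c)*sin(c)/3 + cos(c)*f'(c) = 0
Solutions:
 f(c) = C1*cos(c)^(4/3)


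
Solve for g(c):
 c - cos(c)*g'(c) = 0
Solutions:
 g(c) = C1 + Integral(c/cos(c), c)


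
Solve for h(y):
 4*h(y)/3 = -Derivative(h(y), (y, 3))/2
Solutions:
 h(y) = C3*exp(-2*3^(2/3)*y/3) + (C1*sin(3^(1/6)*y) + C2*cos(3^(1/6)*y))*exp(3^(2/3)*y/3)


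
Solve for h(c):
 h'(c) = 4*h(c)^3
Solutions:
 h(c) = -sqrt(2)*sqrt(-1/(C1 + 4*c))/2
 h(c) = sqrt(2)*sqrt(-1/(C1 + 4*c))/2


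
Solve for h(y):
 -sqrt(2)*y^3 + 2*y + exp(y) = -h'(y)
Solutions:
 h(y) = C1 + sqrt(2)*y^4/4 - y^2 - exp(y)


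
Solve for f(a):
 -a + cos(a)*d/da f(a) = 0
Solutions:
 f(a) = C1 + Integral(a/cos(a), a)


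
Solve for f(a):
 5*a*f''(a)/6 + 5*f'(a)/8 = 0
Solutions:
 f(a) = C1 + C2*a^(1/4)


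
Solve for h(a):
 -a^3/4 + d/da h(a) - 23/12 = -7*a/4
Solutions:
 h(a) = C1 + a^4/16 - 7*a^2/8 + 23*a/12


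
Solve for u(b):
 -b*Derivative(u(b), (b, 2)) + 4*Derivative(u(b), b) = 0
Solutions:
 u(b) = C1 + C2*b^5


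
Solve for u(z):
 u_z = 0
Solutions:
 u(z) = C1


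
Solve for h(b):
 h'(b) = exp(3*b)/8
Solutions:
 h(b) = C1 + exp(3*b)/24


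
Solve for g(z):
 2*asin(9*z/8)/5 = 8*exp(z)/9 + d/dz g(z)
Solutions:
 g(z) = C1 + 2*z*asin(9*z/8)/5 + 2*sqrt(64 - 81*z^2)/45 - 8*exp(z)/9


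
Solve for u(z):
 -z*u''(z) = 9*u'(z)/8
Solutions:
 u(z) = C1 + C2/z^(1/8)


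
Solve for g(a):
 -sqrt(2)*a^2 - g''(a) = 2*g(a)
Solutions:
 g(a) = C1*sin(sqrt(2)*a) + C2*cos(sqrt(2)*a) - sqrt(2)*a^2/2 + sqrt(2)/2


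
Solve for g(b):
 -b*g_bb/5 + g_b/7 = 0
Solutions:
 g(b) = C1 + C2*b^(12/7)


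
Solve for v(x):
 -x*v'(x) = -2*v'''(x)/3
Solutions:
 v(x) = C1 + Integral(C2*airyai(2^(2/3)*3^(1/3)*x/2) + C3*airybi(2^(2/3)*3^(1/3)*x/2), x)


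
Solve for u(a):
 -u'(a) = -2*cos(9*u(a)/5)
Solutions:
 -2*a - 5*log(sin(9*u(a)/5) - 1)/18 + 5*log(sin(9*u(a)/5) + 1)/18 = C1


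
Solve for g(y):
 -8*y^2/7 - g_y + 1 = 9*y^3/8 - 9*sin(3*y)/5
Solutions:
 g(y) = C1 - 9*y^4/32 - 8*y^3/21 + y - 3*cos(3*y)/5


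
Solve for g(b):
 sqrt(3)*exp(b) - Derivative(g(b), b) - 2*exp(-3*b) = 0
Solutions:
 g(b) = C1 + sqrt(3)*exp(b) + 2*exp(-3*b)/3


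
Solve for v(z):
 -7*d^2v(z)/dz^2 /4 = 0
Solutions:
 v(z) = C1 + C2*z


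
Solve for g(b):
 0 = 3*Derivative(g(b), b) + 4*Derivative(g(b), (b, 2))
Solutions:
 g(b) = C1 + C2*exp(-3*b/4)


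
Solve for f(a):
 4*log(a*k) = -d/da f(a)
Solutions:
 f(a) = C1 - 4*a*log(a*k) + 4*a


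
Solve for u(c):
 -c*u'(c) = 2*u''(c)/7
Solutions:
 u(c) = C1 + C2*erf(sqrt(7)*c/2)


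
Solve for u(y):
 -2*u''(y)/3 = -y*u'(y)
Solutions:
 u(y) = C1 + C2*erfi(sqrt(3)*y/2)


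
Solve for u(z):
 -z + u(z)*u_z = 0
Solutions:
 u(z) = -sqrt(C1 + z^2)
 u(z) = sqrt(C1 + z^2)


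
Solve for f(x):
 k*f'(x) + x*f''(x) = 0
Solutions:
 f(x) = C1 + x^(1 - re(k))*(C2*sin(log(x)*Abs(im(k))) + C3*cos(log(x)*im(k)))


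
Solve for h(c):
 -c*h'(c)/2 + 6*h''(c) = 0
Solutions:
 h(c) = C1 + C2*erfi(sqrt(6)*c/12)


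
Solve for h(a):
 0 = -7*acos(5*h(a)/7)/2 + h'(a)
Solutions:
 Integral(1/acos(5*_y/7), (_y, h(a))) = C1 + 7*a/2


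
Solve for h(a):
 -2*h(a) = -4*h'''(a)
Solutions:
 h(a) = C3*exp(2^(2/3)*a/2) + (C1*sin(2^(2/3)*sqrt(3)*a/4) + C2*cos(2^(2/3)*sqrt(3)*a/4))*exp(-2^(2/3)*a/4)


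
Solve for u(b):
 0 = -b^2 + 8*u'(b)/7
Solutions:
 u(b) = C1 + 7*b^3/24


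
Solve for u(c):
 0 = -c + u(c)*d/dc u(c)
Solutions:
 u(c) = -sqrt(C1 + c^2)
 u(c) = sqrt(C1 + c^2)


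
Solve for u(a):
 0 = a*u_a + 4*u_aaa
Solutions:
 u(a) = C1 + Integral(C2*airyai(-2^(1/3)*a/2) + C3*airybi(-2^(1/3)*a/2), a)


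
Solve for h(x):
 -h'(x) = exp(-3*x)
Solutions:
 h(x) = C1 + exp(-3*x)/3


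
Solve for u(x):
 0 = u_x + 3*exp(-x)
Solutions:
 u(x) = C1 + 3*exp(-x)


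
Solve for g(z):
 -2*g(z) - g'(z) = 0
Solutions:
 g(z) = C1*exp(-2*z)


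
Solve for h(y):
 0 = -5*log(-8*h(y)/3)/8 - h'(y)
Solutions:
 8*Integral(1/(log(-_y) - log(3) + 3*log(2)), (_y, h(y)))/5 = C1 - y


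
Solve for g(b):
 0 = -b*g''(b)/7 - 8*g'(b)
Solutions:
 g(b) = C1 + C2/b^55


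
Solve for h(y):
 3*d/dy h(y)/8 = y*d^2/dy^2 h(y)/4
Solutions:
 h(y) = C1 + C2*y^(5/2)


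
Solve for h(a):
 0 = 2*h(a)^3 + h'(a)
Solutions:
 h(a) = -sqrt(2)*sqrt(-1/(C1 - 2*a))/2
 h(a) = sqrt(2)*sqrt(-1/(C1 - 2*a))/2


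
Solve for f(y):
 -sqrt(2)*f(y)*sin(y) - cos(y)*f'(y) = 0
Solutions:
 f(y) = C1*cos(y)^(sqrt(2))


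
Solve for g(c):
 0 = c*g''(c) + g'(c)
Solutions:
 g(c) = C1 + C2*log(c)


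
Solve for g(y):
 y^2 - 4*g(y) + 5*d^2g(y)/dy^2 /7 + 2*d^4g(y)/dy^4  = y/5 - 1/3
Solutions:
 g(y) = C1*exp(-sqrt(7)*y*sqrt(-5 + 3*sqrt(177))/14) + C2*exp(sqrt(7)*y*sqrt(-5 + 3*sqrt(177))/14) + C3*sin(sqrt(7)*y*sqrt(5 + 3*sqrt(177))/14) + C4*cos(sqrt(7)*y*sqrt(5 + 3*sqrt(177))/14) + y^2/4 - y/20 + 29/168


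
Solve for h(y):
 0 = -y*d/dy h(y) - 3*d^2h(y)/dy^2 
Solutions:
 h(y) = C1 + C2*erf(sqrt(6)*y/6)


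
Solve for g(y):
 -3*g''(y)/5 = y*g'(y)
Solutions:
 g(y) = C1 + C2*erf(sqrt(30)*y/6)


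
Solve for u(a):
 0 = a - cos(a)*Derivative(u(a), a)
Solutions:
 u(a) = C1 + Integral(a/cos(a), a)


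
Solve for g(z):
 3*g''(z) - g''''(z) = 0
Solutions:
 g(z) = C1 + C2*z + C3*exp(-sqrt(3)*z) + C4*exp(sqrt(3)*z)


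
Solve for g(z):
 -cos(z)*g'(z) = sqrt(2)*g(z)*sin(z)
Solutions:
 g(z) = C1*cos(z)^(sqrt(2))


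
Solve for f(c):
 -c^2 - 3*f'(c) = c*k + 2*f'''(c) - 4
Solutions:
 f(c) = C1 + C2*sin(sqrt(6)*c/2) + C3*cos(sqrt(6)*c/2) - c^3/9 - c^2*k/6 + 16*c/9


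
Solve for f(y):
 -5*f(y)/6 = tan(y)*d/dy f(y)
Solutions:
 f(y) = C1/sin(y)^(5/6)


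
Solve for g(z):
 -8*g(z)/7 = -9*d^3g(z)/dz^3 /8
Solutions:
 g(z) = C3*exp(4*147^(1/3)*z/21) + (C1*sin(2*3^(5/6)*7^(2/3)*z/21) + C2*cos(2*3^(5/6)*7^(2/3)*z/21))*exp(-2*147^(1/3)*z/21)


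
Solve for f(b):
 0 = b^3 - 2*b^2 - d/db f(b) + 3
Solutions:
 f(b) = C1 + b^4/4 - 2*b^3/3 + 3*b


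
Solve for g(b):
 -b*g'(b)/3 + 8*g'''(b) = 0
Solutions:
 g(b) = C1 + Integral(C2*airyai(3^(2/3)*b/6) + C3*airybi(3^(2/3)*b/6), b)


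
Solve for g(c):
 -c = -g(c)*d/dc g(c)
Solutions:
 g(c) = -sqrt(C1 + c^2)
 g(c) = sqrt(C1 + c^2)


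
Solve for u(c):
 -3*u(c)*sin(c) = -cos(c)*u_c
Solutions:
 u(c) = C1/cos(c)^3


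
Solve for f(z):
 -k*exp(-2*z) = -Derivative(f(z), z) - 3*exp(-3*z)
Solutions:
 f(z) = C1 - k*exp(-2*z)/2 + exp(-3*z)


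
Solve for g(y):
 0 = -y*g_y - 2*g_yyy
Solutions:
 g(y) = C1 + Integral(C2*airyai(-2^(2/3)*y/2) + C3*airybi(-2^(2/3)*y/2), y)


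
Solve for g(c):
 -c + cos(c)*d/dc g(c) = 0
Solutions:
 g(c) = C1 + Integral(c/cos(c), c)


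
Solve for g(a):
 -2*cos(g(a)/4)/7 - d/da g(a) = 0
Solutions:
 2*a/7 - 2*log(sin(g(a)/4) - 1) + 2*log(sin(g(a)/4) + 1) = C1


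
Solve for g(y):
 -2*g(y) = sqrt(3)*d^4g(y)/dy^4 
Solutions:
 g(y) = (C1*sin(2^(3/4)*3^(7/8)*y/6) + C2*cos(2^(3/4)*3^(7/8)*y/6))*exp(-2^(3/4)*3^(7/8)*y/6) + (C3*sin(2^(3/4)*3^(7/8)*y/6) + C4*cos(2^(3/4)*3^(7/8)*y/6))*exp(2^(3/4)*3^(7/8)*y/6)


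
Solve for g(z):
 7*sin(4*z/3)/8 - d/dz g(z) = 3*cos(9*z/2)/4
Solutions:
 g(z) = C1 - sin(9*z/2)/6 - 21*cos(4*z/3)/32


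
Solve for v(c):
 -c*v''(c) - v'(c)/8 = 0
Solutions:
 v(c) = C1 + C2*c^(7/8)


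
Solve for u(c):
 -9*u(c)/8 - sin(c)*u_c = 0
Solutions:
 u(c) = C1*(cos(c) + 1)^(9/16)/(cos(c) - 1)^(9/16)


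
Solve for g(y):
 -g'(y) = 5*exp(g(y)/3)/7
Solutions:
 g(y) = 3*log(1/(C1 + 5*y)) + 3*log(21)


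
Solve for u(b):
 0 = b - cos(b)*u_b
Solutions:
 u(b) = C1 + Integral(b/cos(b), b)


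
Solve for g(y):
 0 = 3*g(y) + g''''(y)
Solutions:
 g(y) = (C1*sin(sqrt(2)*3^(1/4)*y/2) + C2*cos(sqrt(2)*3^(1/4)*y/2))*exp(-sqrt(2)*3^(1/4)*y/2) + (C3*sin(sqrt(2)*3^(1/4)*y/2) + C4*cos(sqrt(2)*3^(1/4)*y/2))*exp(sqrt(2)*3^(1/4)*y/2)


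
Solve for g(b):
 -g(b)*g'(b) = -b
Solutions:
 g(b) = -sqrt(C1 + b^2)
 g(b) = sqrt(C1 + b^2)


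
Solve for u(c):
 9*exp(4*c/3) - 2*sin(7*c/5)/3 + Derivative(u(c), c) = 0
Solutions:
 u(c) = C1 - 27*exp(4*c/3)/4 - 10*cos(7*c/5)/21


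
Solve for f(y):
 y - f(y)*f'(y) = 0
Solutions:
 f(y) = -sqrt(C1 + y^2)
 f(y) = sqrt(C1 + y^2)


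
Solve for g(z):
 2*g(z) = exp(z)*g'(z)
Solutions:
 g(z) = C1*exp(-2*exp(-z))


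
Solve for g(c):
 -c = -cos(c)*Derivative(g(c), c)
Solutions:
 g(c) = C1 + Integral(c/cos(c), c)


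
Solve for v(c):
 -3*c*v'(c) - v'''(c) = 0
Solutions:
 v(c) = C1 + Integral(C2*airyai(-3^(1/3)*c) + C3*airybi(-3^(1/3)*c), c)


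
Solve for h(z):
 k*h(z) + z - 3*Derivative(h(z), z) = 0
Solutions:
 h(z) = C1*exp(k*z/3) - z/k - 3/k^2


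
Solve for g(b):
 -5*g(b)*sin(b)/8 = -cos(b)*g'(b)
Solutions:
 g(b) = C1/cos(b)^(5/8)


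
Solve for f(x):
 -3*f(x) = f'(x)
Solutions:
 f(x) = C1*exp(-3*x)


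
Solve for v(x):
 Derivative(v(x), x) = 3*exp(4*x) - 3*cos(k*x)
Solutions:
 v(x) = C1 + 3*exp(4*x)/4 - 3*sin(k*x)/k


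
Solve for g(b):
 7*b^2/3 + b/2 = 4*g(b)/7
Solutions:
 g(b) = 7*b*(14*b + 3)/24


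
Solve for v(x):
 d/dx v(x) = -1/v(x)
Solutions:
 v(x) = -sqrt(C1 - 2*x)
 v(x) = sqrt(C1 - 2*x)


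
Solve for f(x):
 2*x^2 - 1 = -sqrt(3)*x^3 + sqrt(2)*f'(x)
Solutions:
 f(x) = C1 + sqrt(6)*x^4/8 + sqrt(2)*x^3/3 - sqrt(2)*x/2


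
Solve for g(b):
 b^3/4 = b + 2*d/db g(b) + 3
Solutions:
 g(b) = C1 + b^4/32 - b^2/4 - 3*b/2


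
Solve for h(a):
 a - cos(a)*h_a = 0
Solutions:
 h(a) = C1 + Integral(a/cos(a), a)


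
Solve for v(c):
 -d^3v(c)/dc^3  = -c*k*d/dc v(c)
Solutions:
 v(c) = C1 + Integral(C2*airyai(c*k^(1/3)) + C3*airybi(c*k^(1/3)), c)


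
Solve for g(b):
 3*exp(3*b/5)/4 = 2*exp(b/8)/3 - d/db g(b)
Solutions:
 g(b) = C1 + 16*exp(b/8)/3 - 5*exp(3*b/5)/4


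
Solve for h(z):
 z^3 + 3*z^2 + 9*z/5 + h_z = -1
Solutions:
 h(z) = C1 - z^4/4 - z^3 - 9*z^2/10 - z


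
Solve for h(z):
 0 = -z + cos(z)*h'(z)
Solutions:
 h(z) = C1 + Integral(z/cos(z), z)


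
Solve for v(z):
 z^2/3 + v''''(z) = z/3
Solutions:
 v(z) = C1 + C2*z + C3*z^2 + C4*z^3 - z^6/1080 + z^5/360


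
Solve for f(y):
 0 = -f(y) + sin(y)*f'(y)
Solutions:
 f(y) = C1*sqrt(cos(y) - 1)/sqrt(cos(y) + 1)


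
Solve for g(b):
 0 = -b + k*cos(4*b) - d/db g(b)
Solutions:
 g(b) = C1 - b^2/2 + k*sin(4*b)/4


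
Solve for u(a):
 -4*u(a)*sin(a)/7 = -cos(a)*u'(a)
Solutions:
 u(a) = C1/cos(a)^(4/7)


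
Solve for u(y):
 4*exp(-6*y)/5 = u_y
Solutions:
 u(y) = C1 - 2*exp(-6*y)/15


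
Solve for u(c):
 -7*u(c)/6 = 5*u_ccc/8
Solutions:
 u(c) = C3*exp(-15^(2/3)*28^(1/3)*c/15) + (C1*sin(28^(1/3)*3^(1/6)*5^(2/3)*c/10) + C2*cos(28^(1/3)*3^(1/6)*5^(2/3)*c/10))*exp(15^(2/3)*28^(1/3)*c/30)


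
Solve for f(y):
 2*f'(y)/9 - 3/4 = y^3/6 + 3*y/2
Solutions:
 f(y) = C1 + 3*y^4/16 + 27*y^2/8 + 27*y/8


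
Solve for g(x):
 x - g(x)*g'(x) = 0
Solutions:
 g(x) = -sqrt(C1 + x^2)
 g(x) = sqrt(C1 + x^2)
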